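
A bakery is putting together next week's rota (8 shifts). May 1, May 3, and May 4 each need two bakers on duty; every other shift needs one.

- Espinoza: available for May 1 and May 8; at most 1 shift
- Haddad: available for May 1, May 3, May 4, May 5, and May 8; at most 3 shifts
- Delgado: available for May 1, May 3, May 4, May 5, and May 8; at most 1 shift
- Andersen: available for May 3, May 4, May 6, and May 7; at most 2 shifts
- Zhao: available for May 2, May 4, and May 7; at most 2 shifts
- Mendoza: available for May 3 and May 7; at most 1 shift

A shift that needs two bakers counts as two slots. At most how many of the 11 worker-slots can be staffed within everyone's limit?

Total capacity across all bakers is 1+3+1+2+2+1 = 10, and 11 slots are needed, so at most 10 can be filled.
An assignment achieving 10: May 1→Espinoza+Haddad, May 2→Zhao, May 3→Delgado+Mendoza, May 4→Zhao, May 5→Haddad, May 6→Andersen, May 7→Andersen, May 8→Haddad.
Loads: Espinoza 1/1, Haddad 3/3, Delgado 1/1, Andersen 2/2, Zhao 2/2, Mendoza 1/1.

10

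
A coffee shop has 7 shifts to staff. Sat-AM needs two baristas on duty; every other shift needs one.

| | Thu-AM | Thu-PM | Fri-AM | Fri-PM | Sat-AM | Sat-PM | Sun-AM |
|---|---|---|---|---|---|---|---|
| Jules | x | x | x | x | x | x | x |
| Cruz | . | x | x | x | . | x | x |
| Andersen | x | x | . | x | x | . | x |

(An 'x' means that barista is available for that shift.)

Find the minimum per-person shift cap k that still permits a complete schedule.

With 3 baristas and 8 worker-slots to fill, someone must work at least ⌈8/3⌉ = 3 shifts, so k ≥ 3.
k = 3 works: Thu-AM→Jules, Thu-PM→Cruz, Fri-AM→Jules, Fri-PM→Cruz, Sat-AM→Jules+Andersen, Sat-PM→Cruz, Sun-AM→Andersen.
Loads: Jules 3, Cruz 3, Andersen 2 — all ≤ 3.

3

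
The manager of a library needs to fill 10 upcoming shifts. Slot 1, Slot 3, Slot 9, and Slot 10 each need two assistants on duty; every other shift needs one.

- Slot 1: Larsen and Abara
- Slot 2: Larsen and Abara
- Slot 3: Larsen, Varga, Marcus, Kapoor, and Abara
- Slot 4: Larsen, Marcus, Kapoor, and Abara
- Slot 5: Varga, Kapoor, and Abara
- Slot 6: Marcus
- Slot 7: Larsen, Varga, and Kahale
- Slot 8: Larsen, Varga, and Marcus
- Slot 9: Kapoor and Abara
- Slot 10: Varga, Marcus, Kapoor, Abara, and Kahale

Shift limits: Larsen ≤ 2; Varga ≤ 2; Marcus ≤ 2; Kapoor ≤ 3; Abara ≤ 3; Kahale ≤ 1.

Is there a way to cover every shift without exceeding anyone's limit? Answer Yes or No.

No

Total capacity is 2+2+2+3+3+1 = 13 but 14 worker-slots are needed — infeasible.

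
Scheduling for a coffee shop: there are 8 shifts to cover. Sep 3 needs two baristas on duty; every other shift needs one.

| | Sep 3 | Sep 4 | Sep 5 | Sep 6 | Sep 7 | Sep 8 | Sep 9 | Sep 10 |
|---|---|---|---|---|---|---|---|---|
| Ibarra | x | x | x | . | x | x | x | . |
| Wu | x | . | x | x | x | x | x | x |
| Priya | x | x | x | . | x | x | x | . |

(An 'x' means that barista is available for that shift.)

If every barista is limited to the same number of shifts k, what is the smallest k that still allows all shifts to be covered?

3

With 3 baristas and 9 worker-slots to fill, someone must work at least ⌈9/3⌉ = 3 shifts, so k ≥ 3.
k = 3 works: Sep 3→Ibarra+Wu, Sep 4→Ibarra, Sep 5→Ibarra, Sep 6→Wu, Sep 7→Priya, Sep 8→Priya, Sep 9→Priya, Sep 10→Wu.
Loads: Ibarra 3, Wu 3, Priya 3 — all ≤ 3.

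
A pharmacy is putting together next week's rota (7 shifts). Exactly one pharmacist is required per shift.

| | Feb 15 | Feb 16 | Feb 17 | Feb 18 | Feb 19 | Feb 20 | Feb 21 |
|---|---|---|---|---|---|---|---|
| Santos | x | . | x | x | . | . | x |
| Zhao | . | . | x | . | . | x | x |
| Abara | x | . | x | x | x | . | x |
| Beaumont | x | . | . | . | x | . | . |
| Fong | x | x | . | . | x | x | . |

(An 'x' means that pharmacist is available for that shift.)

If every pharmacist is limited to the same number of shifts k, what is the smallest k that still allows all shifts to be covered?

With 5 pharmacists and 7 worker-slots to fill, someone must work at least ⌈7/5⌉ = 2 shifts, so k ≥ 2.
k = 2 works: Feb 15→Abara, Feb 16→Fong, Feb 17→Santos, Feb 18→Santos, Feb 19→Abara, Feb 20→Zhao, Feb 21→Zhao.
Loads: Santos 2, Zhao 2, Abara 2, Beaumont 0, Fong 1 — all ≤ 2.

2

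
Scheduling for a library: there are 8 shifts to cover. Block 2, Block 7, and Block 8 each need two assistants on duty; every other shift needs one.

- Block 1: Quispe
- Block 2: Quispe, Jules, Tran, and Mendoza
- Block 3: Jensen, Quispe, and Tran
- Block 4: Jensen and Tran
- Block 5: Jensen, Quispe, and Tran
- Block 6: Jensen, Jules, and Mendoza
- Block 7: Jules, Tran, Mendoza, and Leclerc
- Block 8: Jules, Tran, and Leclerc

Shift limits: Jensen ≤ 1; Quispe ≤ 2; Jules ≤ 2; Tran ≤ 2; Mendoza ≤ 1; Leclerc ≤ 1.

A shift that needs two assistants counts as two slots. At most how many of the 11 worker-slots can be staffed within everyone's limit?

9

Total capacity across all assistants is 1+2+2+2+1+1 = 9, and 11 slots are needed, so at most 9 can be filled.
An assignment achieving 9: Block 1→Quispe, Block 2→Mendoza, Block 3→Quispe, Block 4→Jensen, Block 5→Tran, Block 6→Jules, Block 7→Leclerc, Block 8→Jules+Tran.
Loads: Jensen 1/1, Quispe 2/2, Jules 2/2, Tran 2/2, Mendoza 1/1, Leclerc 1/1.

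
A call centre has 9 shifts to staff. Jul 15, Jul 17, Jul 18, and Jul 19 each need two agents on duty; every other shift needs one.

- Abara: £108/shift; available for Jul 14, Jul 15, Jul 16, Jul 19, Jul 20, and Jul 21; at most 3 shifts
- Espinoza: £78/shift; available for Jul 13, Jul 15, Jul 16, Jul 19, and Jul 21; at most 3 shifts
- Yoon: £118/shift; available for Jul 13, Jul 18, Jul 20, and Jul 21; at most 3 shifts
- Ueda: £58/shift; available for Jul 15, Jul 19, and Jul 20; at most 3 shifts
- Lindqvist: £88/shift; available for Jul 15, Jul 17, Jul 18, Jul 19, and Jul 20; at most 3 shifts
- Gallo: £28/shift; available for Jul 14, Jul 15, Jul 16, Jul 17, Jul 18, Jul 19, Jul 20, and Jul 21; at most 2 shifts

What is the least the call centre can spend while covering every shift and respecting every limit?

£944

Jul 17 can only be covered by Lindqvist and Gallo, so that assignment is forced.
Picking the cheapest available agent for each shift independently would cost £594, but that ignores the shift limits.
An optimal schedule: Jul 13→Espinoza, Jul 14→Abara, Jul 15→Ueda+Lindqvist, Jul 16→Espinoza, Jul 17→Gallo+Lindqvist, Jul 18→Gallo+Lindqvist, Jul 19→Ueda+Abara, Jul 20→Ueda, Jul 21→Espinoza.
Total: 78 + 108 + 58 + 88 + 78 + 28 + 88 + 28 + 88 + 58 + 108 + 58 + 78 = £944.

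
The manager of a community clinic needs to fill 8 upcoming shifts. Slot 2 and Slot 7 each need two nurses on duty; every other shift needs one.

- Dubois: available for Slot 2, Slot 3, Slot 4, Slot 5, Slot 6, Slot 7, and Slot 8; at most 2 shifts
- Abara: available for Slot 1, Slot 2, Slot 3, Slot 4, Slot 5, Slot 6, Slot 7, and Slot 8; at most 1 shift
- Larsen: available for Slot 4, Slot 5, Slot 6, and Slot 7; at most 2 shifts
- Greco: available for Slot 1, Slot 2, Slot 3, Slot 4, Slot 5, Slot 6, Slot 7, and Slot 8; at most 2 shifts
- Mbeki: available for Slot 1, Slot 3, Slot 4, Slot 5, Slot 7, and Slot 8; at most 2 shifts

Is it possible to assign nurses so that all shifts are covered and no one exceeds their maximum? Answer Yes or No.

Total capacity is 2+1+2+2+2 = 9 but 10 worker-slots are needed — infeasible.

No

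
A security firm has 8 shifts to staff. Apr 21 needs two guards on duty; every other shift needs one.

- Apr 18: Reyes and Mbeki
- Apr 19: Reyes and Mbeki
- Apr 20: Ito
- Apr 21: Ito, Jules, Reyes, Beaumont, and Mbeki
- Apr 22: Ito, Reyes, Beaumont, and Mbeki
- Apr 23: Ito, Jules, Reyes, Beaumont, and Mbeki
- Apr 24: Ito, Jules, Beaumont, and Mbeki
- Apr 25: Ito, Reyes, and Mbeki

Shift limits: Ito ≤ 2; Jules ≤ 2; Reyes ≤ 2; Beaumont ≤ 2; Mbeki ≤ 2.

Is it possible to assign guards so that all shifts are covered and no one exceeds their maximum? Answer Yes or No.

Apr 20 can only be covered by Ito, so that assignment is forced.
One valid schedule: Apr 18→Reyes, Apr 19→Reyes, Apr 20→Ito, Apr 21→Beaumont+Mbeki, Apr 22→Beaumont, Apr 23→Jules, Apr 24→Jules, Apr 25→Ito.
Loads: Ito 2/2, Jules 2/2, Reyes 2/2, Beaumont 2/2, Mbeki 1/2 — all within limits.

Yes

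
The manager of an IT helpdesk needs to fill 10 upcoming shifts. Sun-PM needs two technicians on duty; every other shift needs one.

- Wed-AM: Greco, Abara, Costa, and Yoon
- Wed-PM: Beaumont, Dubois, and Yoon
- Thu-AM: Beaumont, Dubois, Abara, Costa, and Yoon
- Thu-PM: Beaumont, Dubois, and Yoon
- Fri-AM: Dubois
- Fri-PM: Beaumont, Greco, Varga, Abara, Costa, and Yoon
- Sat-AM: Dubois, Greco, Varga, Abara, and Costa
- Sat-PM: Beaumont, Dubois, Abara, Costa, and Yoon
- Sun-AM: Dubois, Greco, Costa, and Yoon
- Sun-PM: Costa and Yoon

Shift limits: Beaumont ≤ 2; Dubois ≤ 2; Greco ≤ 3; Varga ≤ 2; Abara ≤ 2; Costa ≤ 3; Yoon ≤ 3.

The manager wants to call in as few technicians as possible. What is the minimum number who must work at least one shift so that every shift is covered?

11 slots to fill and no one can take more than 3, so at least ⌈11/3⌉ = 4 technicians are needed.
Dubois, Greco, Costa, and Yoon alone can cover everything: Wed-AM→Greco, Wed-PM→Dubois, Thu-AM→Costa, Thu-PM→Yoon, Fri-AM→Dubois, Fri-PM→Greco, Sat-AM→Greco, Sat-PM→Costa, Sun-AM→Yoon, Sun-PM→Costa+Yoon.

4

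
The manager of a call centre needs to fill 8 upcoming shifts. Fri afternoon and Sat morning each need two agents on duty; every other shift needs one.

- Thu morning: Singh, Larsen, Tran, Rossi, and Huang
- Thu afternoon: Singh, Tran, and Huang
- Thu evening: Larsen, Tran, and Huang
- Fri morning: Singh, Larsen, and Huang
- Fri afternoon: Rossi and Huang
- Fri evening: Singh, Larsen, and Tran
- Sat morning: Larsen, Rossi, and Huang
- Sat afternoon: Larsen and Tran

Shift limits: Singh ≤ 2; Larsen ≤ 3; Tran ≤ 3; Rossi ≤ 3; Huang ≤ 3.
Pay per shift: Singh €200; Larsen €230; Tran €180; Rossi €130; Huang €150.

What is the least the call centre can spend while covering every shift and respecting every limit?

€1580

Fri afternoon can only be covered by Rossi and Huang, so that assignment is forced.
Picking the cheapest available agent for each shift independently would cost €1500, but that ignores the shift limits.
An optimal schedule: Thu morning→Rossi, Thu afternoon→Huang, Thu evening→Tran, Fri morning→Singh, Fri afternoon→Rossi+Huang, Fri evening→Tran, Sat morning→Rossi+Huang, Sat afternoon→Tran.
Total: 130 + 150 + 180 + 200 + 130 + 150 + 180 + 130 + 150 + 180 = €1580.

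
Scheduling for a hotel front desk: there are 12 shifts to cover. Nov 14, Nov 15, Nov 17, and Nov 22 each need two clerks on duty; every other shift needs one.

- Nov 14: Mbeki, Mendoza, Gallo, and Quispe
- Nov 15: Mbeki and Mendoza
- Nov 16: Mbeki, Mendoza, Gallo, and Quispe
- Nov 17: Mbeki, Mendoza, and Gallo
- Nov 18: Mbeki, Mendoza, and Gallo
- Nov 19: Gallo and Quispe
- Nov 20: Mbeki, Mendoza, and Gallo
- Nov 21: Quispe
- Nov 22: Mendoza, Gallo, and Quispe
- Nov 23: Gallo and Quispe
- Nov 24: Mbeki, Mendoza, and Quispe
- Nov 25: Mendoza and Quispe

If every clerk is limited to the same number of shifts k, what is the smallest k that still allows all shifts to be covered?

With 4 clerks and 16 worker-slots to fill, someone must work at least ⌈16/4⌉ = 4 shifts, so k ≥ 4.
k = 4 works: Nov 14→Gallo+Quispe, Nov 15→Mbeki+Mendoza, Nov 16→Quispe, Nov 17→Mbeki+Mendoza, Nov 18→Mbeki, Nov 19→Gallo, Nov 20→Mbeki, Nov 21→Quispe, Nov 22→Mendoza+Gallo, Nov 23→Gallo, Nov 24→Quispe, Nov 25→Mendoza.
Loads: Mbeki 4, Mendoza 4, Gallo 4, Quispe 4 — all ≤ 4.

4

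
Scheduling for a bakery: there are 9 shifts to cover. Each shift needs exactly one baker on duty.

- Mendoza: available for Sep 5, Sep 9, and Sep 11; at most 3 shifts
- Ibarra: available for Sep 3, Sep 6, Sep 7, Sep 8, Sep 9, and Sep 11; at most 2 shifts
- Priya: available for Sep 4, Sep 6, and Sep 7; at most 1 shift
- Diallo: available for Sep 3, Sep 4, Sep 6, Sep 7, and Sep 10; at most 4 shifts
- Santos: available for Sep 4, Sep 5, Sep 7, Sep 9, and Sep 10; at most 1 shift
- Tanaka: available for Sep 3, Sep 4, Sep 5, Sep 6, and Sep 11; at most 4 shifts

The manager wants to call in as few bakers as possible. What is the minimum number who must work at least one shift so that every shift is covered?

9 slots to fill and no one can take more than 4, so at least ⌈9/4⌉ = 3 bakers are needed.
Mendoza, Ibarra, and Diallo alone can cover everything: Sep 3→Ibarra, Sep 4→Diallo, Sep 5→Mendoza, Sep 6→Diallo, Sep 7→Diallo, Sep 8→Ibarra, Sep 9→Mendoza, Sep 10→Diallo, Sep 11→Mendoza.

3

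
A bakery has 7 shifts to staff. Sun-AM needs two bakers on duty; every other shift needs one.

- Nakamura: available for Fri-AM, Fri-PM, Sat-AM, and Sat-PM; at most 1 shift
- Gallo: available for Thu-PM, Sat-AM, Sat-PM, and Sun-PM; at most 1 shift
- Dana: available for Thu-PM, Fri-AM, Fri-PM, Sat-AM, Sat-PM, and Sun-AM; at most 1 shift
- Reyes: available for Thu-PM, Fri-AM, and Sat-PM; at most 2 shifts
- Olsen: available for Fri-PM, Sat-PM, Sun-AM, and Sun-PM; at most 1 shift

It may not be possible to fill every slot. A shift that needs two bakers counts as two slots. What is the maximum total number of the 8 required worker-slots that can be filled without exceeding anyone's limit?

Total capacity across all bakers is 1+1+1+2+1 = 6, and 8 slots are needed, so at most 6 can be filled.
An assignment achieving 6: Thu-PM→Reyes, Fri-AM→Nakamura, Sat-PM→Reyes, Sun-AM→Dana+Olsen, Sun-PM→Gallo.
Loads: Nakamura 1/1, Gallo 1/1, Dana 1/1, Reyes 2/2, Olsen 1/1.

6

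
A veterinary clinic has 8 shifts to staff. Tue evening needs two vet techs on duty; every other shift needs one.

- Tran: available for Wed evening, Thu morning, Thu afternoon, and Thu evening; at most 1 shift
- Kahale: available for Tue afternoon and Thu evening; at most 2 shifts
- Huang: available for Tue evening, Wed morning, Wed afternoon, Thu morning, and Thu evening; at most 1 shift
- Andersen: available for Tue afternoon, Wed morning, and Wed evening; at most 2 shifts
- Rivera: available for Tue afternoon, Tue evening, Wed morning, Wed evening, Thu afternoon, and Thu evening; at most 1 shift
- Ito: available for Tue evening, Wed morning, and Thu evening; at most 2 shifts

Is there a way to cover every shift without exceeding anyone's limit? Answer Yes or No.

Total capacity is 9 and 9 slots are needed, so capacity alone doesn't rule it out.
Shifts {Tue evening, Wed afternoon, Thu morning, Thu afternoon} need 5 worker-slots in total, but the vet techs available for any of those shifts (Tran, Huang, Rivera, and Ito) can supply at most 4 among them. So no valid schedule exists.

No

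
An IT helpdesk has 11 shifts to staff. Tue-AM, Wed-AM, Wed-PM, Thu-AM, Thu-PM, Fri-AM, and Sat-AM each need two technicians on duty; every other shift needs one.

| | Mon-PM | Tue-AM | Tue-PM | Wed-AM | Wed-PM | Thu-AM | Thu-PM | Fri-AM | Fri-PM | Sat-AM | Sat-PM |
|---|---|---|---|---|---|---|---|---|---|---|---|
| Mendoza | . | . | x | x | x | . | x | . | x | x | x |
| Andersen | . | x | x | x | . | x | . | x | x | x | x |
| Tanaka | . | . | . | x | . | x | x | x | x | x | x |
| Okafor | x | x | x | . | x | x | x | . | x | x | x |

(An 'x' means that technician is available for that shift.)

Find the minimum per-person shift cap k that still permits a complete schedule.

5

With 4 technicians and 18 worker-slots to fill, someone must work at least ⌈18/4⌉ = 5 shifts, so k ≥ 5.
k = 5 works: Mon-PM→Okafor, Tue-AM→Andersen+Okafor, Tue-PM→Mendoza, Wed-AM→Mendoza+Andersen, Wed-PM→Mendoza+Okafor, Thu-AM→Andersen+Tanaka, Thu-PM→Mendoza+Tanaka, Fri-AM→Andersen+Tanaka, Fri-PM→Mendoza, Sat-AM→Tanaka+Okafor, Sat-PM→Andersen.
Loads: Mendoza 5, Andersen 5, Tanaka 4, Okafor 4 — all ≤ 5.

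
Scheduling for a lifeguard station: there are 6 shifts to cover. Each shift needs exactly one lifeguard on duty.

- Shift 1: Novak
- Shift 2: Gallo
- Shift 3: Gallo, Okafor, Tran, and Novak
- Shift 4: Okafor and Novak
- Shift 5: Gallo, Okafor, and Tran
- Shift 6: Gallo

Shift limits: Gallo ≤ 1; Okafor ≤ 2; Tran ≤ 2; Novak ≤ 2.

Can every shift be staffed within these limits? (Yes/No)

Total capacity is 7 and 6 slots are needed, so capacity alone doesn't rule it out.
Shifts {Shift 2, Shift 6} need 2 worker-slots in total, but the lifeguards available for any of those shifts (Gallo) can supply at most 1 among them. So no valid schedule exists.

No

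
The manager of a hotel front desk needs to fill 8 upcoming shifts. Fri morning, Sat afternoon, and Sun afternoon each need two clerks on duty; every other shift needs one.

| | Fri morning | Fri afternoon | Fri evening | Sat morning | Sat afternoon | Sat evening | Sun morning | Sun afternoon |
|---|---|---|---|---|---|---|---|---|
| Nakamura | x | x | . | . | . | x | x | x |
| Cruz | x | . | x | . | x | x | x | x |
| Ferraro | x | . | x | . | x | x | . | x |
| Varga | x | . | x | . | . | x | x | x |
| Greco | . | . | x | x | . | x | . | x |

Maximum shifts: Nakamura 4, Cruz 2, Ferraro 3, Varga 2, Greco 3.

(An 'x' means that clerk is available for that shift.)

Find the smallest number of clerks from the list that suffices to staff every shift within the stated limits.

4

11 slots to fill and no one can take more than 4, so at least ⌈11/4⌉ = 3 clerks are needed.
Any 3 clerks together have capacity at most 4+3+3 = 10 < 11 slots, so 3 can never suffice.
Nakamura, Cruz, Ferraro, and Greco alone can cover everything: Fri morning→Nakamura+Cruz, Fri afternoon→Nakamura, Fri evening→Ferraro, Sat morning→Greco, Sat afternoon→Cruz+Ferraro, Sat evening→Nakamura, Sun morning→Nakamura, Sun afternoon→Ferraro+Greco.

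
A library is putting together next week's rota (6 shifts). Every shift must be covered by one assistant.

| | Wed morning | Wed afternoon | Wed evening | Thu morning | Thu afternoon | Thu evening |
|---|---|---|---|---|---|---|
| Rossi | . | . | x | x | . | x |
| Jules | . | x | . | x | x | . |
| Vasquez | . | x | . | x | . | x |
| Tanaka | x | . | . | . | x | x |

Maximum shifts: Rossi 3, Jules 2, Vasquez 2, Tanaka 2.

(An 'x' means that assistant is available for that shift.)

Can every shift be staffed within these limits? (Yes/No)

Yes

Wed morning can only be covered by Tanaka, so that assignment is forced.
Wed evening can only be covered by Rossi, so that assignment is forced.
One valid schedule: Wed morning→Tanaka, Wed afternoon→Jules, Wed evening→Rossi, Thu morning→Rossi, Thu afternoon→Jules, Thu evening→Rossi.
Loads: Rossi 3/3, Jules 2/2, Vasquez 0/2, Tanaka 1/2 — all within limits.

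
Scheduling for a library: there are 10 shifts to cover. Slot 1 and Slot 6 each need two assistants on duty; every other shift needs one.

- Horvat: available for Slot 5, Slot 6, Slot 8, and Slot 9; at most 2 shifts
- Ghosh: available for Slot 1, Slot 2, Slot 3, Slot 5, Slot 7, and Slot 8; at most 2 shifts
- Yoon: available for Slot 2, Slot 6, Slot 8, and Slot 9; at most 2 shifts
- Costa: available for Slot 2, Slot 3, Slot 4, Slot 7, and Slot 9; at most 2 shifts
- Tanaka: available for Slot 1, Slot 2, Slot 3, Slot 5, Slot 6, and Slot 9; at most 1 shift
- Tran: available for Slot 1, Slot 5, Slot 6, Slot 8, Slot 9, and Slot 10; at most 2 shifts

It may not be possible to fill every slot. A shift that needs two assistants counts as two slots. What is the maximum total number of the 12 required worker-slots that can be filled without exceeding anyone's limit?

11

Total capacity across all assistants is 2+2+2+2+1+2 = 11, and 12 slots are needed, so at most 11 can be filled.
An assignment achieving 11: Slot 1→Ghosh+Tanaka, Slot 2→Yoon, Slot 3→Costa, Slot 4→Costa, Slot 5→Horvat, Slot 6→Horvat+Yoon, Slot 7→Ghosh, Slot 8→Tran, Slot 10→Tran.
Loads: Horvat 2/2, Ghosh 2/2, Yoon 2/2, Costa 2/2, Tanaka 1/1, Tran 2/2.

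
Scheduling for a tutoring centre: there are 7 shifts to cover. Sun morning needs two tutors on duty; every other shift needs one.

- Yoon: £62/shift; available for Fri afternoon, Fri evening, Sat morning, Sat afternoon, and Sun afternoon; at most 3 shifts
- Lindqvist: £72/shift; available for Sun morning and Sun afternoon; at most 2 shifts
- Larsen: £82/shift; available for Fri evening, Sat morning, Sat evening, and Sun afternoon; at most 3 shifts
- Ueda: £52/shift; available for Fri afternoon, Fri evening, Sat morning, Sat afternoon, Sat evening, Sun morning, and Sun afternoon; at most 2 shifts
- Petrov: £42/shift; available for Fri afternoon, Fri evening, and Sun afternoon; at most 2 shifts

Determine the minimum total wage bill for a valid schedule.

Sun morning can only be covered by Lindqvist and Ueda, so that assignment is forced.
Picking the cheapest available tutor for each shift independently would cost £406, but that ignores the shift limits.
An optimal schedule: Fri afternoon→Petrov, Fri evening→Petrov, Sat morning→Yoon, Sat afternoon→Yoon, Sat evening→Ueda, Sun morning→Ueda+Lindqvist, Sun afternoon→Yoon.
Total: 42 + 42 + 62 + 62 + 52 + 52 + 72 + 62 = £446.

£446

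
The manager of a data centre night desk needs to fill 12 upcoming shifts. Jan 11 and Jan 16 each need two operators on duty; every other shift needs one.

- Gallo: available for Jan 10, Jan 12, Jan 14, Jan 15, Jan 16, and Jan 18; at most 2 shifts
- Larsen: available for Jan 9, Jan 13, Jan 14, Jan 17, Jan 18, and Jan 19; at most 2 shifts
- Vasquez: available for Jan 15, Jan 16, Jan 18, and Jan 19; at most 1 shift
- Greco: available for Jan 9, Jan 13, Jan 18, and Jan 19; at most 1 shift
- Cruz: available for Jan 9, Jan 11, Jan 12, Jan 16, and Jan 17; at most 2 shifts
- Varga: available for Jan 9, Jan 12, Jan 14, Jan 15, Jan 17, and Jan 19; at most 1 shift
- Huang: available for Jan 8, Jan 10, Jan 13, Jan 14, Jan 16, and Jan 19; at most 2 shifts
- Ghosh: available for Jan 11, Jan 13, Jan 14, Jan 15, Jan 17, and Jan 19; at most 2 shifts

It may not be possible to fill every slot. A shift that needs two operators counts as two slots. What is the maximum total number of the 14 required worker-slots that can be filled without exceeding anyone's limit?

13

Total capacity across all operators is 2+2+1+1+2+1+2+2 = 13, and 14 slots are needed, so at most 13 can be filled.
An assignment achieving 13: Jan 8→Huang, Jan 9→Larsen, Jan 10→Gallo, Jan 11→Cruz+Ghosh, Jan 12→Gallo, Jan 13→Larsen, Jan 14→Ghosh, Jan 15→Vasquez, Jan 16→Cruz+Huang, Jan 17→Varga, Jan 18→Greco.
Loads: Gallo 2/2, Larsen 2/2, Vasquez 1/1, Greco 1/1, Cruz 2/2, Varga 1/1, Huang 2/2, Ghosh 2/2.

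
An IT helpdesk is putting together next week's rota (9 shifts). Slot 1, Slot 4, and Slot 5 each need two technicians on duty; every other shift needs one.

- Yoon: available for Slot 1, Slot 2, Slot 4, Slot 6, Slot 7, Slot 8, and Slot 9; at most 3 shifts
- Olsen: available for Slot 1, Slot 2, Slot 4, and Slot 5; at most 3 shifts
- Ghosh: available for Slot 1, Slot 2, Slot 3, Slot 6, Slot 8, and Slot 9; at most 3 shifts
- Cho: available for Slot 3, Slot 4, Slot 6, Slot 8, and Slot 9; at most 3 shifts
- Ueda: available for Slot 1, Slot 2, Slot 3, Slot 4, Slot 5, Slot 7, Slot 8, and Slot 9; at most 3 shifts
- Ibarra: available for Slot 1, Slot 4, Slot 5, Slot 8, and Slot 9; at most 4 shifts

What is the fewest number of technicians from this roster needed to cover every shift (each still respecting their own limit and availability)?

12 slots to fill and no one can take more than 4, so at least ⌈12/4⌉ = 3 technicians are needed.
Any 3 technicians together have capacity at most 4+3+3 = 10 < 12 slots, so 3 can never suffice.
Yoon, Olsen, Ghosh, and Ueda alone can cover everything: Slot 1→Olsen+Ueda, Slot 2→Ueda, Slot 3→Ghosh, Slot 4→Yoon+Olsen, Slot 5→Olsen+Ueda, Slot 6→Yoon, Slot 7→Yoon, Slot 8→Ghosh, Slot 9→Ghosh.

4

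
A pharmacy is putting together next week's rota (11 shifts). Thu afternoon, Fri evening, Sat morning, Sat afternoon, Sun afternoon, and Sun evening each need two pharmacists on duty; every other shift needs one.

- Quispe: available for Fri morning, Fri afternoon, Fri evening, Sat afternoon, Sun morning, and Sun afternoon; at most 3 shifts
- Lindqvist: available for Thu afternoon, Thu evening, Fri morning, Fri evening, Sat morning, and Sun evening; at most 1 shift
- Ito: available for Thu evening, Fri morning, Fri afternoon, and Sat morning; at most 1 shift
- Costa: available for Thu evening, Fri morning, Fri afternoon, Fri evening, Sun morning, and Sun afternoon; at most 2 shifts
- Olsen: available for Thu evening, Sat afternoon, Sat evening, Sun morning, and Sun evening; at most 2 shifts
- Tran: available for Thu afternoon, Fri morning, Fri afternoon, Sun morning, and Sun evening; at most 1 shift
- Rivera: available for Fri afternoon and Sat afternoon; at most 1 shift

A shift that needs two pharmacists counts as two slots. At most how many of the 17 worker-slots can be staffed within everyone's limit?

Total capacity across all pharmacists is 3+1+1+2+2+1+1 = 11, and 17 slots are needed, so at most 11 can be filled.
An assignment achieving 11: Thu afternoon→Lindqvist+Tran, Fri afternoon→Rivera, Fri evening→Quispe+Costa, Sat morning→Ito, Sat afternoon→Quispe+Olsen, Sat evening→Olsen, Sun afternoon→Quispe+Costa.
Loads: Quispe 3/3, Lindqvist 1/1, Ito 1/1, Costa 2/2, Olsen 2/2, Tran 1/1, Rivera 1/1.

11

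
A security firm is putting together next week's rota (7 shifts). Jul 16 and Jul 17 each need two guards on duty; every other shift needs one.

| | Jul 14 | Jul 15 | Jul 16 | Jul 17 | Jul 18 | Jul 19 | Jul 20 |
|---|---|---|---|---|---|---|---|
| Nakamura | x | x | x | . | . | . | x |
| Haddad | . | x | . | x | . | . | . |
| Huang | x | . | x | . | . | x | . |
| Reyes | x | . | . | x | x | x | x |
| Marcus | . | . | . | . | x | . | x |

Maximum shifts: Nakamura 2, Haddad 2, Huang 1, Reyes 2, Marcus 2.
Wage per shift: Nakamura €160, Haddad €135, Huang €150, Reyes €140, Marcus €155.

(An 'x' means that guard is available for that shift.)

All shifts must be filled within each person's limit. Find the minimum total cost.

Jul 16 can only be covered by Nakamura and Huang, so that assignment is forced.
Jul 17 can only be covered by Haddad and Reyes, so that assignment is forced.
Picking the cheapest available guard for each shift independently would cost €1280, but that ignores the shift limits.
An optimal schedule: Jul 14→Nakamura, Jul 15→Haddad, Jul 16→Nakamura+Huang, Jul 17→Haddad+Reyes, Jul 18→Marcus, Jul 19→Reyes, Jul 20→Marcus.
Total: 160 + 135 + 160 + 150 + 135 + 140 + 155 + 140 + 155 = €1330.

€1330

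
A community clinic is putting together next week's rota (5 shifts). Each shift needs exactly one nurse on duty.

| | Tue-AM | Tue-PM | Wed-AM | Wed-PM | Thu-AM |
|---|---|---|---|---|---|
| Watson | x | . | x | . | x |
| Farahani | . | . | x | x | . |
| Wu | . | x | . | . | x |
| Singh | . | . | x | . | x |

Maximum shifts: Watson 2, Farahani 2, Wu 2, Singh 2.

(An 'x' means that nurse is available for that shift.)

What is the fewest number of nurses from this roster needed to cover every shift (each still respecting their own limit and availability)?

3

5 slots to fill and no one can take more than 2, so at least ⌈5/2⌉ = 3 nurses are needed.
Watson, Farahani, and Wu alone can cover everything: Tue-AM→Watson, Tue-PM→Wu, Wed-AM→Watson, Wed-PM→Farahani, Thu-AM→Wu.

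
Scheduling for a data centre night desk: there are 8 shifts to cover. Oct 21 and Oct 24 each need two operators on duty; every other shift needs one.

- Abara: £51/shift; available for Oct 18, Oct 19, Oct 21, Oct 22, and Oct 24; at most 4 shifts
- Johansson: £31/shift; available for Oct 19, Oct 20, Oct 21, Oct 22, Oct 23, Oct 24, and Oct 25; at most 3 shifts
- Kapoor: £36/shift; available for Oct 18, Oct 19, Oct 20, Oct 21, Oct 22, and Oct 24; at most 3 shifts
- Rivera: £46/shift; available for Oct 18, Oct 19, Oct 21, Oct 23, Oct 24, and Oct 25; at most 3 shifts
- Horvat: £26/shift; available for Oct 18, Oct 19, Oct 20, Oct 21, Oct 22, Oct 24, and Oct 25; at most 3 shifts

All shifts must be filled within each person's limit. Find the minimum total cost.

Picking the cheapest available operator for each shift independently would cost £275, but that ignores the shift limits.
An optimal schedule: Oct 18→Horvat, Oct 19→Kapoor, Oct 20→Horvat, Oct 21→Johansson+Kapoor, Oct 22→Johansson, Oct 23→Johansson, Oct 24→Kapoor+Rivera, Oct 25→Horvat.
Total: 26 + 36 + 26 + 31 + 36 + 31 + 31 + 36 + 46 + 26 = £325.

£325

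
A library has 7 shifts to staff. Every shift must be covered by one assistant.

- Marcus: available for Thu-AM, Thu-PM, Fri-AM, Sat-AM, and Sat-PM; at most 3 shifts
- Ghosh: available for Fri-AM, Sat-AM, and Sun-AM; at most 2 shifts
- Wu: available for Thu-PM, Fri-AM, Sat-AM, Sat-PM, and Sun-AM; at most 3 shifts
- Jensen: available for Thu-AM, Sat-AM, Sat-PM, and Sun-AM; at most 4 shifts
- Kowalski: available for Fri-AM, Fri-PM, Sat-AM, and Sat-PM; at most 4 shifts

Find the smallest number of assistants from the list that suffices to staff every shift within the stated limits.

3

7 slots to fill and no one can take more than 4, so at least ⌈7/4⌉ = 2 assistants are needed.
No set of 2 assistants can cover every shift (each such set leaves at least one shift with no one available or exceeds a cap).
Marcus, Ghosh, and Kowalski alone can cover everything: Thu-AM→Marcus, Thu-PM→Marcus, Fri-AM→Ghosh, Fri-PM→Kowalski, Sat-AM→Kowalski, Sat-PM→Marcus, Sun-AM→Ghosh.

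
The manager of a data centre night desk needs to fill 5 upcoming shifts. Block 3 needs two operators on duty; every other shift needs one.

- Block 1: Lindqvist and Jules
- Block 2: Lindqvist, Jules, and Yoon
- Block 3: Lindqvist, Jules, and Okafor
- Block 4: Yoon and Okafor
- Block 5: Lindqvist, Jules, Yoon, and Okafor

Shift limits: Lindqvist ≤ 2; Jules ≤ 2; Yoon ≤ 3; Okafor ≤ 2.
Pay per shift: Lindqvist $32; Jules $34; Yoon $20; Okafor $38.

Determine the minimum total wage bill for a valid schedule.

$158

Picking the cheapest available operator for each shift independently would cost $158, and that bound is achievable.
An optimal schedule: Block 1→Lindqvist, Block 2→Yoon, Block 3→Lindqvist+Jules, Block 4→Yoon, Block 5→Yoon.
Total: 32 + 20 + 32 + 34 + 20 + 20 = $158.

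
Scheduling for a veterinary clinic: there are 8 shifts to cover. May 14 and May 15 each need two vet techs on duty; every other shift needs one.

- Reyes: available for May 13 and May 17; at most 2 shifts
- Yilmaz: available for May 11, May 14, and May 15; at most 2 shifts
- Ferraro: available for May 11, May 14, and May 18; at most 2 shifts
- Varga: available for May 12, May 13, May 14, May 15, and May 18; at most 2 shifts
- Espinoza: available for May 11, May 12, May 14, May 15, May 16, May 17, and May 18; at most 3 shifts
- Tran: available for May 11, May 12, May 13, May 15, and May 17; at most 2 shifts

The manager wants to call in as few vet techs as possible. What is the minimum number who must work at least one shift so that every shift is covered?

5

10 slots to fill and no one can take more than 3, so at least ⌈10/3⌉ = 4 vet techs are needed.
Any 4 vet techs together have capacity at most 3+2+2+2 = 9 < 10 slots, so 4 can never suffice.
Reyes, Yilmaz, Ferraro, Varga, and Espinoza alone can cover everything: May 11→Yilmaz, May 12→Varga, May 13→Reyes, May 14→Ferraro+Espinoza, May 15→Yilmaz+Varga, May 16→Espinoza, May 17→Reyes, May 18→Ferraro.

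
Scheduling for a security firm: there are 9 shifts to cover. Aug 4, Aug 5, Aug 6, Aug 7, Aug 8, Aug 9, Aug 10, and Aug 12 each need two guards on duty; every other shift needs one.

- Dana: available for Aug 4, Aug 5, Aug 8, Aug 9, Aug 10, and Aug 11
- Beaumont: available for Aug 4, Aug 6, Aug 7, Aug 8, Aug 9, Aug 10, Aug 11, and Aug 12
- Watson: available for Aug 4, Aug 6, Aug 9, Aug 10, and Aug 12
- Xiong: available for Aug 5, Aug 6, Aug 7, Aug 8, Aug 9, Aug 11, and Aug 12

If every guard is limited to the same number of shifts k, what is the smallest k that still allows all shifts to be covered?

With 4 guards and 17 worker-slots to fill, someone must work at least ⌈17/4⌉ = 5 shifts, so k ≥ 5.
k = 5 works: Aug 4→Dana+Beaumont, Aug 5→Dana+Xiong, Aug 6→Beaumont+Watson, Aug 7→Beaumont+Xiong, Aug 8→Dana+Beaumont, Aug 9→Watson+Xiong, Aug 10→Dana+Beaumont, Aug 11→Dana, Aug 12→Watson+Xiong.
Loads: Dana 5, Beaumont 5, Watson 3, Xiong 4 — all ≤ 5.

5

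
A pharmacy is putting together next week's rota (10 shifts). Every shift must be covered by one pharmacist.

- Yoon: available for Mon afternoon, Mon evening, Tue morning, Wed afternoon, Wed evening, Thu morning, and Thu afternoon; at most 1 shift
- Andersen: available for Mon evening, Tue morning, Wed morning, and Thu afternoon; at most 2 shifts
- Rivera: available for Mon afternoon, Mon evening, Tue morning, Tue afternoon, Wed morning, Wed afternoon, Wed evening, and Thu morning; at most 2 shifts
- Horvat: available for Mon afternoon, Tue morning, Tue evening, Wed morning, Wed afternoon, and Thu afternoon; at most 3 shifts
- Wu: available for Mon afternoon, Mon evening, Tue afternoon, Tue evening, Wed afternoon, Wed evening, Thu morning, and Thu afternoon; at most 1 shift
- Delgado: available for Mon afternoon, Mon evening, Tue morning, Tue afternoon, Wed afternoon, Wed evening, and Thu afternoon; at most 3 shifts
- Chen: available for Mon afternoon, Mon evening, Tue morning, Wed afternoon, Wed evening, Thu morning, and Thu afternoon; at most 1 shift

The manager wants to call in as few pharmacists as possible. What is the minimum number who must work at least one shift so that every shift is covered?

4

10 slots to fill and no one can take more than 3, so at least ⌈10/3⌉ = 4 pharmacists are needed.
Andersen, Rivera, Horvat, and Delgado alone can cover everything: Mon afternoon→Horvat, Mon evening→Andersen, Tue morning→Delgado, Tue afternoon→Rivera, Tue evening→Horvat, Wed morning→Andersen, Wed afternoon→Horvat, Wed evening→Delgado, Thu morning→Rivera, Thu afternoon→Delgado.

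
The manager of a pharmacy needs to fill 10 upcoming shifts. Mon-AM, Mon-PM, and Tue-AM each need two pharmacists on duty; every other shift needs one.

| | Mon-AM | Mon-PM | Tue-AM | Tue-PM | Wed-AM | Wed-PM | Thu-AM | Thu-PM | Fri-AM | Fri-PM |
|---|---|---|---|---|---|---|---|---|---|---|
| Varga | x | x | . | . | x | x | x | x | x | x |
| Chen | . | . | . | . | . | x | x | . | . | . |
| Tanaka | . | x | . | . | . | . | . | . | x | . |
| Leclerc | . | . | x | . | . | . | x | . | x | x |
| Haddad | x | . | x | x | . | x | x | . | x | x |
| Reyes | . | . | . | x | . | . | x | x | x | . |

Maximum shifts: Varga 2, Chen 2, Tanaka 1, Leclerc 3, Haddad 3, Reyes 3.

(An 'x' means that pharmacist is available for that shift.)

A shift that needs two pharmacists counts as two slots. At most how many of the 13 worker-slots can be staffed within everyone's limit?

Total capacity across all pharmacists is 2+2+1+3+3+3 = 14, and 13 slots are needed, so at most 13 can be filled.
Shifts {Mon-AM, Mon-PM, Wed-AM} need 5 slots but only Varga, Tanaka, and Haddad are available for them, supplying at most 4 — so at least 1 slot must go unfilled.
An assignment achieving 12: Mon-AM→Varga+Haddad, Mon-PM→Tanaka, Tue-AM→Leclerc+Haddad, Tue-PM→Haddad, Wed-AM→Varga, Wed-PM→Chen, Thu-AM→Chen, Thu-PM→Reyes, Fri-AM→Leclerc, Fri-PM→Leclerc.
Loads: Varga 2/2, Chen 2/2, Tanaka 1/1, Leclerc 3/3, Haddad 3/3, Reyes 1/3.

12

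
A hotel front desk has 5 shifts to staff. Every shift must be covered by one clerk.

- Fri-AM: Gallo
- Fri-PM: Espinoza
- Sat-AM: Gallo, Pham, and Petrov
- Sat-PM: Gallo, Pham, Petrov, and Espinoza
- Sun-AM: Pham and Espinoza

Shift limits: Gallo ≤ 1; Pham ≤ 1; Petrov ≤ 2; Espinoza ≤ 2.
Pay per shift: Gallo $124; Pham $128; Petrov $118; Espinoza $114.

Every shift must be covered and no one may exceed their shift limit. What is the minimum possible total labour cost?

$588

Fri-AM can only be covered by Gallo, so that assignment is forced.
Fri-PM can only be covered by Espinoza, so that assignment is forced.
Picking the cheapest available clerk for each shift independently would cost $584, but that ignores the shift limits.
An optimal schedule: Fri-AM→Gallo, Fri-PM→Espinoza, Sat-AM→Petrov, Sat-PM→Petrov, Sun-AM→Espinoza.
Total: 124 + 114 + 118 + 118 + 114 = $588.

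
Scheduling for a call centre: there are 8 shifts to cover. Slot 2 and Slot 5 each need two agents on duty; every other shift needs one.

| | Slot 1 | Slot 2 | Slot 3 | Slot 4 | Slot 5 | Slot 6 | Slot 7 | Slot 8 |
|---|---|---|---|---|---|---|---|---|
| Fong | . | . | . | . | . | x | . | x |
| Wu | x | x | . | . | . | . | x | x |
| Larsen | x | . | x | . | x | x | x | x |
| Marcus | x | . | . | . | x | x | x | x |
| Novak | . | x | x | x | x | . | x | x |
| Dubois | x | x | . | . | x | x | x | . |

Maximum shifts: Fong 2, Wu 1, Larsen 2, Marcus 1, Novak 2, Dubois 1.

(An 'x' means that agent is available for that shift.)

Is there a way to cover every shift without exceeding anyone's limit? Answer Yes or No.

No

Total capacity is 2+1+2+1+2+1 = 9 but 10 worker-slots are needed — infeasible.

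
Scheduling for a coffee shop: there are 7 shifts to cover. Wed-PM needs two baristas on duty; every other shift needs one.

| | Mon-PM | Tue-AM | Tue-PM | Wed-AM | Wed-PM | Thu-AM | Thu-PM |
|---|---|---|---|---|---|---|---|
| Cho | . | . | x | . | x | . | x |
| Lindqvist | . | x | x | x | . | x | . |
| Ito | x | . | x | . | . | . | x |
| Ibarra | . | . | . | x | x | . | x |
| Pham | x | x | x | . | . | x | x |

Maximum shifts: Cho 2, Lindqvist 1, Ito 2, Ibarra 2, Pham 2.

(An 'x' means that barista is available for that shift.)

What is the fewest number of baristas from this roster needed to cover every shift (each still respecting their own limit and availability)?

4

8 slots to fill and no one can take more than 2, so at least ⌈8/2⌉ = 4 baristas are needed.
Cho, Ito, Ibarra, and Pham alone can cover everything: Mon-PM→Ito, Tue-AM→Pham, Tue-PM→Cho, Wed-AM→Ibarra, Wed-PM→Cho+Ibarra, Thu-AM→Pham, Thu-PM→Ito.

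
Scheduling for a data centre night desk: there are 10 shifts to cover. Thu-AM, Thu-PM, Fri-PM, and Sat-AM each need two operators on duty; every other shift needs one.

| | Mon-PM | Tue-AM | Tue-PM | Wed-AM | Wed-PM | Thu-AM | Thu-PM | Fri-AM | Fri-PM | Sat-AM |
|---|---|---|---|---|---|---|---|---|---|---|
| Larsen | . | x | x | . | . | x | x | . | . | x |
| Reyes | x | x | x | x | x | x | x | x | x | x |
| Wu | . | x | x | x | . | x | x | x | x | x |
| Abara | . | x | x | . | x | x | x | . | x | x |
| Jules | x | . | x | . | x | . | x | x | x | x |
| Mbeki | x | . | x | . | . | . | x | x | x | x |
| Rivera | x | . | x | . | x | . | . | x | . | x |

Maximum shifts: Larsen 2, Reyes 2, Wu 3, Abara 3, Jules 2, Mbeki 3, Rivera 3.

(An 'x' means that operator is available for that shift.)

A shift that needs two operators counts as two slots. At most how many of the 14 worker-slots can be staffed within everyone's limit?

Total capacity across all operators is 2+2+3+3+2+3+3 = 18, and 14 slots are needed, so at most 14 can be filled.
An assignment achieving 14: Mon-PM→Reyes, Tue-AM→Larsen, Tue-PM→Jules, Wed-AM→Reyes, Wed-PM→Abara, Thu-AM→Larsen+Wu, Thu-PM→Abara+Jules, Fri-AM→Wu, Fri-PM→Wu+Abara, Sat-AM→Mbeki+Rivera.
Loads: Larsen 2/2, Reyes 2/2, Wu 3/3, Abara 3/3, Jules 2/2, Mbeki 1/3, Rivera 1/3.

14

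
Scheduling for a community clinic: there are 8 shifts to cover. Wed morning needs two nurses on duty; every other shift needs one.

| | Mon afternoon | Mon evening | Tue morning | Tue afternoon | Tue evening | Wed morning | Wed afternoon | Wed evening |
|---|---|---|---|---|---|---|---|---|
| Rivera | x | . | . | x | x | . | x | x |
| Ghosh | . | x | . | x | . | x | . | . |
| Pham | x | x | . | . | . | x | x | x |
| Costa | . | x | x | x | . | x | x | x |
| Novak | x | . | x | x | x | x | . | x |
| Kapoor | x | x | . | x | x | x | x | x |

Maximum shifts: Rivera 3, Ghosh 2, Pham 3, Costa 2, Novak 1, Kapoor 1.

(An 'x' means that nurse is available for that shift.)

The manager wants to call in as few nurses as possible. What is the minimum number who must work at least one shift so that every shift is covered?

4

9 slots to fill and no one can take more than 3, so at least ⌈9/3⌉ = 3 nurses are needed.
Any 3 nurses together have capacity at most 3+3+2 = 8 < 9 slots, so 3 can never suffice.
Rivera, Ghosh, Pham, and Costa alone can cover everything: Mon afternoon→Rivera, Mon evening→Ghosh, Tue morning→Costa, Tue afternoon→Rivera, Tue evening→Rivera, Wed morning→Ghosh+Pham, Wed afternoon→Pham, Wed evening→Pham.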